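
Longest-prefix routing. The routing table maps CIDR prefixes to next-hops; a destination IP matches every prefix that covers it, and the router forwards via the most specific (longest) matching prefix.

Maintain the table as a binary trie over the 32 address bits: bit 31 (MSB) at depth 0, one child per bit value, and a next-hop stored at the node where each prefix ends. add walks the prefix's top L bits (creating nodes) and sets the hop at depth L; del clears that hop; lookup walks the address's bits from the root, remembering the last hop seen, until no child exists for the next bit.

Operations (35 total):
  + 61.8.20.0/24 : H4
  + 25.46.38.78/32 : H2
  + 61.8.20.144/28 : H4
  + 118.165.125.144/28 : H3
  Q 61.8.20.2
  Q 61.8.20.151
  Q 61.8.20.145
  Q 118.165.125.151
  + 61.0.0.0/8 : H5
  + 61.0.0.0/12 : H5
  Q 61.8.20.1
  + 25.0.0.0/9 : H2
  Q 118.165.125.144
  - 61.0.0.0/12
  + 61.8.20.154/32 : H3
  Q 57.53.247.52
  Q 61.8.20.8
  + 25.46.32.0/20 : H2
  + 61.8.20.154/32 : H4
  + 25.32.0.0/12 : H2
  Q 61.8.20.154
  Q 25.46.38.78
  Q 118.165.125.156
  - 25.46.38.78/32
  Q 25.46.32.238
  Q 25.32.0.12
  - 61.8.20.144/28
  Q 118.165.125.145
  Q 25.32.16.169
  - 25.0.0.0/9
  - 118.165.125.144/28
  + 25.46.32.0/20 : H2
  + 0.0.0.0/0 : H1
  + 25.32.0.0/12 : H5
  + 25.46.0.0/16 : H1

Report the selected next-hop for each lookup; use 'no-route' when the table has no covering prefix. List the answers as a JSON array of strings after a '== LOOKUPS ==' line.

Process each operation:
  add 61.8.20.0/24 -> H4 at depth 24
  add 25.46.38.78/32 -> H2 at depth 32
  add 61.8.20.144/28 -> H4 at depth 28
  add 118.165.125.144/28 -> H3 at depth 28
  ? 61.8.20.2  path d0:-→d1:-→d2:-→d3:-→d4:-→d5:-→d6:-→d7:-→d8:-→d9:-→d10:-→d11:-→d12:-→d13:-→d14:-→d15:-→d16:-→d17:-→d18:-→d19:-→d20:-→d21:-→d22:-→d23:-→d24:H4  best=H4
  ? 61.8.20.151  path d0:-→d1:-→d2:-→d3:-→d4:-→d5:-→d6:-→d7:-→d8:-→d9:-→d10:-→d11:-→d12:-→d13:-→d14:-→d15:-→d16:-→d17:-→d18:-→d19:-→d20:-→d21:-→d22:-→d23:-→d24:H4→d25:-→d26:-→d27:-→d28:H4  best=H4
  ? 61.8.20.145  path d0:-→d1:-→d2:-→d3:-→d4:-→d5:-→d6:-→d7:-→d8:-→d9:-→d10:-→d11:-→d12:-→d13:-→d14:-→d15:-→d16:-→d17:-→d18:-→d19:-→d20:-→d21:-→d22:-→d23:-→d24:H4→d25:-→d26:-→d27:-→d28:H4  best=H4
  ? 118.165.125.151  path d0:-→d1:-→d2:-→d3:-→d4:-→d5:-→d6:-→d7:-→d8:-→d9:-→d10:-→d11:-→d12:-→d13:-→d14:-→d15:-→d16:-→d17:-→d18:-→d19:-→d20:-→d21:-→d22:-→d23:-→d24:-→d25:-→d26:-→d27:-→d28:H3  best=H3
  add 61.0.0.0/8 -> H5 at depth 8
  add 61.0.0.0/12 -> H5 at depth 12
  ? 61.8.20.1  path d0:-→d1:-→d2:-→d3:-→d4:-→d5:-→d6:-→d7:-→d8:H5→d9:-→d10:-→d11:-→d12:H5→d13:-→d14:-→d15:-→d16:-→d17:-→d18:-→d19:-→d20:-→d21:-→d22:-→d23:-→d24:H4  best=H4
  add 25.0.0.0/9 -> H2 at depth 9
  ? 118.165.125.144  path d0:-→d1:-→d2:-→d3:-→d4:-→d5:-→d6:-→d7:-→d8:-→d9:-→d10:-→d11:-→d12:-→d13:-→d14:-→d15:-→d16:-→d17:-→d18:-→d19:-→d20:-→d21:-→d22:-→d23:-→d24:-→d25:-→d26:-→d27:-→d28:H3  best=H3
  del 61.0.0.0/12 (clear depth 12)
  add 61.8.20.154/32 -> H3 at depth 32
  ? 57.53.247.52  path d0:-→d1:-→d2:-→d3:-→d4:-→d5:-  best=no-route
  ? 61.8.20.8  path d0:-→d1:-→d2:-→d3:-→d4:-→d5:-→d6:-→d7:-→d8:H5→d9:-→d10:-→d11:-→d12:-→d13:-→d14:-→d15:-→d16:-→d17:-→d18:-→d19:-→d20:-→d21:-→d22:-→d23:-→d24:H4  best=H4
  add 25.46.32.0/20 -> H2 at depth 20
  add 61.8.20.154/32 -> H4 at depth 32
  add 25.32.0.0/12 -> H2 at depth 12
  ? 61.8.20.154  path d0:-→d1:-→d2:-→d3:-→d4:-→d5:-→d6:-→d7:-→d8:H5→d9:-→d10:-→d11:-→d12:-→d13:-→d14:-→d15:-→d16:-→d17:-→d18:-→d19:-→d20:-→d21:-→d22:-→d23:-→d24:H4→d25:-→d26:-→d27:-→d28:H4→d29:-→d30:-→d31:-→d32:H4  best=H4
  ? 25.46.38.78  path d0:-→d1:-→d2:-→d3:-→d4:-→d5:-→d6:-→d7:-→d8:-→d9:H2→d10:-→d11:-→d12:H2→d13:-→d14:-→d15:-→d16:-→d17:-→d18:-→d19:-→d20:H2→d21:-→d22:-→d23:-→d24:-→d25:-→d26:-→d27:-→d28:-→d29:-→d30:-→d31:-→d32:H2  best=H2
  ? 118.165.125.156  path d0:-→d1:-→d2:-→d3:-→d4:-→d5:-→d6:-→d7:-→d8:-→d9:-→d10:-→d11:-→d12:-→d13:-→d14:-→d15:-→d16:-→d17:-→d18:-→d19:-→d20:-→d21:-→d22:-→d23:-→d24:-→d25:-→d26:-→d27:-→d28:H3  best=H3
  del 25.46.38.78/32 (clear depth 32)
  ? 25.46.32.238  path d0:-→d1:-→d2:-→d3:-→d4:-→d5:-→d6:-→d7:-→d8:-→d9:H2→d10:-→d11:-→d12:H2→d13:-→d14:-→d15:-→d16:-→d17:-→d18:-→d19:-→d20:H2→d21:-  best=H2
  ? 25.32.0.12  path d0:-→d1:-→d2:-→d3:-→d4:-→d5:-→d6:-→d7:-→d8:-→d9:H2→d10:-→d11:-→d12:H2  best=H2
  del 61.8.20.144/28 (clear depth 28)
  ? 118.165.125.145  path d0:-→d1:-→d2:-→d3:-→d4:-→d5:-→d6:-→d7:-→d8:-→d9:-→d10:-→d11:-→d12:-→d13:-→d14:-→d15:-→d16:-→d17:-→d18:-→d19:-→d20:-→d21:-→d22:-→d23:-→d24:-→d25:-→d26:-→d27:-→d28:H3  best=H3
  ? 25.32.16.169  path d0:-→d1:-→d2:-→d3:-→d4:-→d5:-→d6:-→d7:-→d8:-→d9:H2→d10:-→d11:-→d12:H2  best=H2
  del 25.0.0.0/9 (clear depth 9)
  del 118.165.125.144/28 (clear depth 28)
  add 25.46.32.0/20 -> H2 at depth 20
  add 0.0.0.0/0 -> H1 at depth 0
  add 25.32.0.0/12 -> H5 at depth 12
  add 25.46.0.0/16 -> H1 at depth 16

== LOOKUPS ==
["H4","H4","H4","H3","H4","H3","no-route","H4","H4","H2","H3","H2","H2","H3","H2"]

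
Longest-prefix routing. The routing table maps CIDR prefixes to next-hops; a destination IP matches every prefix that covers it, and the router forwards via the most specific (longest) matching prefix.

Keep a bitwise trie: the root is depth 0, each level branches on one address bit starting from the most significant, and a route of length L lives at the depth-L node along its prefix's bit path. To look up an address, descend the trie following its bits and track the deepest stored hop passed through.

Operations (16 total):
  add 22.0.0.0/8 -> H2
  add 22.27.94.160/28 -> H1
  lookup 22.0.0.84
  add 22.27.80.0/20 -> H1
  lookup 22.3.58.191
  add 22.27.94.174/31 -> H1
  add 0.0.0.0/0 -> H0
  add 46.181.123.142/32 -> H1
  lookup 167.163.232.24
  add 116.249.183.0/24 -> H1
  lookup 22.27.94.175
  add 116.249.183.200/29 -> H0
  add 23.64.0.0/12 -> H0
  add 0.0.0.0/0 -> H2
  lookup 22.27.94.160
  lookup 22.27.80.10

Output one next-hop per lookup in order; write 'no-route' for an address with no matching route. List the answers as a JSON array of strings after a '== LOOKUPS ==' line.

Trace:
  + 22.0.0.0/8 (H2) depth=8
  + 22.27.94.160/28 (H1) depth=28
  lookup 22.0.0.84: bits 00010110000 walk d0:-→d1:-→d2:-→d3:-→d4:-→d5:-→d6:-→d7:-→d8:H2→d9:-→d10:-→d11:- -> H2
  + 22.27.80.0/20 (H1) depth=20
  lookup 22.3.58.191: bits 00010110000 walk d0:-→d1:-→d2:-→d3:-→d4:-→d5:-→d6:-→d7:-→d8:H2→d9:-→d10:-→d11:- -> H2
  + 22.27.94.174/31 (H1) depth=31
  + 0.0.0.0/0 (H0) depth=0
  + 46.181.123.142/32 (H1) depth=32
  lookup 167.163.232.24: bits ε walk d0:H0 -> H0
  + 116.249.183.0/24 (H1) depth=24
  lookup 22.27.94.175: bits 0001011000011011010111101010111 walk d0:H0→d1:-→d2:-→d3:-→d4:-→d5:-→d6:-→d7:-→d8:H2→d9:-→d10:-→d11:-→d12:-→d13:-→d14:-→d15:-→d16:-→d17:-→d18:-→d19:-→d20:H1→d21:-→d22:-→d23:-→d24:-→d25:-→d26:-→d27:-→d28:H1→d29:-→d30:-→d31:H1 -> H1
  + 116.249.183.200/29 (H0) depth=29
  + 23.64.0.0/12 (H0) depth=12
  + 0.0.0.0/0 (H2) depth=0
  lookup 22.27.94.160: bits 0001011000011011010111101010 walk d0:H2→d1:-→d2:-→d3:-→d4:-→d5:-→d6:-→d7:-→d8:H2→d9:-→d10:-→d11:-→d12:-→d13:-→d14:-→d15:-→d16:-→d17:-→d18:-→d19:-→d20:H1→d21:-→d22:-→d23:-→d24:-→d25:-→d26:-→d27:-→d28:H1 -> H1
  lookup 22.27.80.10: bits 00010110000110110101 walk d0:H2→d1:-→d2:-→d3:-→d4:-→d5:-→d6:-→d7:-→d8:H2→d9:-→d10:-→d11:-→d12:-→d13:-→d14:-→d15:-→d16:-→d17:-→d18:-→d19:-→d20:H1 -> H1

== LOOKUPS ==
["H2","H2","H0","H1","H1","H1"]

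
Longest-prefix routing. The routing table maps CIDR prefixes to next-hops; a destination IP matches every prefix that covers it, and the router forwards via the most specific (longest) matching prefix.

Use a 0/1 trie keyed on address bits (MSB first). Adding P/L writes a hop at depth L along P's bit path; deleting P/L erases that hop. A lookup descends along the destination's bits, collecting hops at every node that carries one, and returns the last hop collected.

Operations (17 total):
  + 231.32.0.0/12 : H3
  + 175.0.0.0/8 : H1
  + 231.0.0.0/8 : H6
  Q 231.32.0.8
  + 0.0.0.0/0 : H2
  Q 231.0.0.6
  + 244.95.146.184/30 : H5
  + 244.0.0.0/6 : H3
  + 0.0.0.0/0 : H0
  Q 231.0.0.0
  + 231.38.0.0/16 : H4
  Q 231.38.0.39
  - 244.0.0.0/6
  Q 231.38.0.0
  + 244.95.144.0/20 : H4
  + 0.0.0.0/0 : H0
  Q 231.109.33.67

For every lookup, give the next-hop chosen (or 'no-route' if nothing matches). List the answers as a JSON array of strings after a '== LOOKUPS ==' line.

Apply in order:
  + 231.32.0.0/12 (H3) depth=12
  + 175.0.0.0/8 (H1) depth=8
  + 231.0.0.0/8 (H6) depth=8
  lookup 231.32.0.8: bits 111001110010 walk d0:-→d1:-→d2:-→d3:-→d4:-→d5:-→d6:-→d7:-→d8:H6→d9:-→d10:-→d11:-→d12:H3 -> H3
  + 0.0.0.0/0 (H2) depth=0
  lookup 231.0.0.6: bits 1110011100 walk d0:H2→d1:-→d2:-→d3:-→d4:-→d5:-→d6:-→d7:-→d8:H6→d9:-→d10:- -> H6
  + 244.95.146.184/30 (H5) depth=30
  + 244.0.0.0/6 (H3) depth=6
  + 0.0.0.0/0 (H0) depth=0
  lookup 231.0.0.0: bits 1110011100 walk d0:H0→d1:-→d2:-→d3:-→d4:-→d5:-→d6:-→d7:-→d8:H6→d9:-→d10:- -> H6
  + 231.38.0.0/16 (H4) depth=16
  lookup 231.38.0.39: bits 1110011100100110 walk d0:H0→d1:-→d2:-→d3:-→d4:-→d5:-→d6:-→d7:-→d8:H6→d9:-→d10:-→d11:-→d12:H3→d13:-→d14:-→d15:-→d16:H4 -> H4
  - 244.0.0.0/6 clear@6
  lookup 231.38.0.0: bits 1110011100100110 walk d0:H0→d1:-→d2:-→d3:-→d4:-→d5:-→d6:-→d7:-→d8:H6→d9:-→d10:-→d11:-→d12:H3→d13:-→d14:-→d15:-→d16:H4 -> H4
  + 244.95.144.0/20 (H4) depth=20
  + 0.0.0.0/0 (H0) depth=0
  lookup 231.109.33.67: bits 111001110 walk d0:H0→d1:-→d2:-→d3:-→d4:-→d5:-→d6:-→d7:-→d8:H6→d9:- -> H6

== LOOKUPS ==
["H3","H6","H6","H4","H4","H6"]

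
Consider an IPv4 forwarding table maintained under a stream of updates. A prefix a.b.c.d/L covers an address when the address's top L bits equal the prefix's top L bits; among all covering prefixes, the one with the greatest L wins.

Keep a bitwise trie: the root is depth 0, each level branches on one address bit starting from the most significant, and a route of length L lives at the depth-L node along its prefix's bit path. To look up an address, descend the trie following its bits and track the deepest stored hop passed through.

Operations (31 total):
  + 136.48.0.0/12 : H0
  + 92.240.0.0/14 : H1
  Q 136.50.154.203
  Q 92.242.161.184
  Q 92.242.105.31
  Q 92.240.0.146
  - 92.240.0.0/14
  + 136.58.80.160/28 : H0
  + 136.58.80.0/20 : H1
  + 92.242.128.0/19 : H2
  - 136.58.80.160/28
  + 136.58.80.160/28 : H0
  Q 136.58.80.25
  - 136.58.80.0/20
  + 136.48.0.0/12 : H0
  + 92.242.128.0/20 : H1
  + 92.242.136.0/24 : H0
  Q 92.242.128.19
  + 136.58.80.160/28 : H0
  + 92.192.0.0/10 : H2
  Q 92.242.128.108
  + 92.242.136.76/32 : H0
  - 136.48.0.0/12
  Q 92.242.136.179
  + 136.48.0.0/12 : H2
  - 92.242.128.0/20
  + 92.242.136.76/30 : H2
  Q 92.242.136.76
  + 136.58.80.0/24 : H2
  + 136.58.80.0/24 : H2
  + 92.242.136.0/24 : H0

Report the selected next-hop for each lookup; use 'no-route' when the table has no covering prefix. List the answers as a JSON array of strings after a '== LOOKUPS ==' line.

Apply in order:
  + 136.48.0.0/12 (H0) depth=12
  + 92.240.0.0/14 (H1) depth=14
  ? 136.50.154.203  path d0:-→d1:-→d2:-→d3:-→d4:-→d5:-→d6:-→d7:-→d8:-→d9:-→d10:-→d11:-→d12:H0  best=H0
  ? 92.242.161.184  path d0:-→d1:-→d2:-→d3:-→d4:-→d5:-→d6:-→d7:-→d8:-→d9:-→d10:-→d11:-→d12:-→d13:-→d14:H1  best=H1
  ? 92.242.105.31  path d0:-→d1:-→d2:-→d3:-→d4:-→d5:-→d6:-→d7:-→d8:-→d9:-→d10:-→d11:-→d12:-→d13:-→d14:H1  best=H1
  ? 92.240.0.146  path d0:-→d1:-→d2:-→d3:-→d4:-→d5:-→d6:-→d7:-→d8:-→d9:-→d10:-→d11:-→d12:-→d13:-→d14:H1  best=H1
  - 92.240.0.0/14 clear@14
  + 136.58.80.160/28 (H0) depth=28
  + 136.58.80.0/20 (H1) depth=20
  + 92.242.128.0/19 (H2) depth=19
  - 136.58.80.160/28 clear@28
  + 136.58.80.160/28 (H0) depth=28
  ? 136.58.80.25  path d0:-→d1:-→d2:-→d3:-→d4:-→d5:-→d6:-→d7:-→d8:-→d9:-→d10:-→d11:-→d12:H0→d13:-→d14:-→d15:-→d16:-→d17:-→d18:-→d19:-→d20:H1→d21:-→d22:-→d23:-→d24:-  best=H1
  - 136.58.80.0/20 clear@20
  + 136.48.0.0/12 (H0) depth=12
  + 92.242.128.0/20 (H1) depth=20
  + 92.242.136.0/24 (H0) depth=24
  ? 92.242.128.19  path d0:-→d1:-→d2:-→d3:-→d4:-→d5:-→d6:-→d7:-→d8:-→d9:-→d10:-→d11:-→d12:-→d13:-→d14:-→d15:-→d16:-→d17:-→d18:-→d19:H2→d20:H1  best=H1
  + 136.58.80.160/28 (H0) depth=28
  + 92.192.0.0/10 (H2) depth=10
  ? 92.242.128.108  path d0:-→d1:-→d2:-→d3:-→d4:-→d5:-→d6:-→d7:-→d8:-→d9:-→d10:H2→d11:-→d12:-→d13:-→d14:-→d15:-→d16:-→d17:-→d18:-→d19:H2→d20:H1  best=H1
  + 92.242.136.76/32 (H0) depth=32
  - 136.48.0.0/12 clear@12
  ? 92.242.136.179  path d0:-→d1:-→d2:-→d3:-→d4:-→d5:-→d6:-→d7:-→d8:-→d9:-→d10:H2→d11:-→d12:-→d13:-→d14:-→d15:-→d16:-→d17:-→d18:-→d19:H2→d20:H1→d21:-→d22:-→d23:-→d24:H0  best=H0
  + 136.48.0.0/12 (H2) depth=12
  - 92.242.128.0/20 clear@20
  + 92.242.136.76/30 (H2) depth=30
  ? 92.242.136.76  path d0:-→d1:-→d2:-→d3:-→d4:-→d5:-→d6:-→d7:-→d8:-→d9:-→d10:H2→d11:-→d12:-→d13:-→d14:-→d15:-→d16:-→d17:-→d18:-→d19:H2→d20:-→d21:-→d22:-→d23:-→d24:H0→d25:-→d26:-→d27:-→d28:-→d29:-→d30:H2→d31:-→d32:H0  best=H0
  + 136.58.80.0/24 (H2) depth=24
  + 136.58.80.0/24 (H2) depth=24
  + 92.242.136.0/24 (H0) depth=24

== LOOKUPS ==
["H0","H1","H1","H1","H1","H1","H1","H0","H0"]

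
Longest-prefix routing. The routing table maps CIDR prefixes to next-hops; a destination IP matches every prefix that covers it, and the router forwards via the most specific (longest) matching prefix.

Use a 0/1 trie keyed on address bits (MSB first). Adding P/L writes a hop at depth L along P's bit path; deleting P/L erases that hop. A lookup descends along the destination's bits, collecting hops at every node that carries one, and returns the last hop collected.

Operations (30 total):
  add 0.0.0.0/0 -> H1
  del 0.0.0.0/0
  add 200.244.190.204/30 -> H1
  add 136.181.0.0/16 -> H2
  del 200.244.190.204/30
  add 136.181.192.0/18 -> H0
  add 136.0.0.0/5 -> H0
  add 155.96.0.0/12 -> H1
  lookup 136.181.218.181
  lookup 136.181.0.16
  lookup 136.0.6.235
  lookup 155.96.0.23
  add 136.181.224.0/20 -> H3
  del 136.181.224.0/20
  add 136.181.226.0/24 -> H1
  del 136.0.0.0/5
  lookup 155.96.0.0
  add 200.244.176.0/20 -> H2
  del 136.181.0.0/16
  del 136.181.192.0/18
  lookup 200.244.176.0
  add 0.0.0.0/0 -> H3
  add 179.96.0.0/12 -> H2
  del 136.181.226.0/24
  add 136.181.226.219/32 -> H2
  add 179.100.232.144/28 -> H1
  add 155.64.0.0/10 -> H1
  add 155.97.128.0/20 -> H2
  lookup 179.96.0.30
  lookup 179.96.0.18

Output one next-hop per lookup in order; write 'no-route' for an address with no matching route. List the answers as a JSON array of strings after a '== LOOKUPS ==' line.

Apply in order:
  add 0.0.0.0/0 -> H1 at depth 0
  - 0.0.0.0/0 clear@0
  add 200.244.190.204/30 -> H1 at depth 30
  add 136.181.0.0/16 -> H2 at depth 16
  - 200.244.190.204/30 clear@30
  add 136.181.192.0/18 -> H0 at depth 18
  add 136.0.0.0/5 -> H0 at depth 5
  add 155.96.0.0/12 -> H1 at depth 12
  ? 136.181.218.181  path d0:-→d1:-→d2:-→d3:-→d4:-→d5:H0→d6:-→d7:-→d8:-→d9:-→d10:-→d11:-→d12:-→d13:-→d14:-→d15:-→d16:H2→d17:-→d18:H0  best=H0
  ? 136.181.0.16  path d0:-→d1:-→d2:-→d3:-→d4:-→d5:H0→d6:-→d7:-→d8:-→d9:-→d10:-→d11:-→d12:-→d13:-→d14:-→d15:-→d16:H2  best=H2
  ? 136.0.6.235  path d0:-→d1:-→d2:-→d3:-→d4:-→d5:H0→d6:-→d7:-→d8:-  best=H0
  ? 155.96.0.23  path d0:-→d1:-→d2:-→d3:-→d4:-→d5:-→d6:-→d7:-→d8:-→d9:-→d10:-→d11:-→d12:H1  best=H1
  add 136.181.224.0/20 -> H3 at depth 20
  - 136.181.224.0/20 clear@20
  add 136.181.226.0/24 -> H1 at depth 24
  - 136.0.0.0/5 clear@5
  ? 155.96.0.0  path d0:-→d1:-→d2:-→d3:-→d4:-→d5:-→d6:-→d7:-→d8:-→d9:-→d10:-→d11:-→d12:H1  best=H1
  add 200.244.176.0/20 -> H2 at depth 20
  - 136.181.0.0/16 clear@16
  - 136.181.192.0/18 clear@18
  ? 200.244.176.0  path d0:-→d1:-→d2:-→d3:-→d4:-→d5:-→d6:-→d7:-→d8:-→d9:-→d10:-→d11:-→d12:-→d13:-→d14:-→d15:-→d16:-→d17:-→d18:-→d19:-→d20:H2  best=H2
  add 0.0.0.0/0 -> H3 at depth 0
  add 179.96.0.0/12 -> H2 at depth 12
  - 136.181.226.0/24 clear@24
  add 136.181.226.219/32 -> H2 at depth 32
  add 179.100.232.144/28 -> H1 at depth 28
  add 155.64.0.0/10 -> H1 at depth 10
  add 155.97.128.0/20 -> H2 at depth 20
  ? 179.96.0.30  path d0:H3→d1:-→d2:-→d3:-→d4:-→d5:-→d6:-→d7:-→d8:-→d9:-→d10:-→d11:-→d12:H2→d13:-  best=H2
  ? 179.96.0.18  path d0:H3→d1:-→d2:-→d3:-→d4:-→d5:-→d6:-→d7:-→d8:-→d9:-→d10:-→d11:-→d12:H2→d13:-  best=H2

== LOOKUPS ==
["H0","H2","H0","H1","H1","H2","H2","H2"]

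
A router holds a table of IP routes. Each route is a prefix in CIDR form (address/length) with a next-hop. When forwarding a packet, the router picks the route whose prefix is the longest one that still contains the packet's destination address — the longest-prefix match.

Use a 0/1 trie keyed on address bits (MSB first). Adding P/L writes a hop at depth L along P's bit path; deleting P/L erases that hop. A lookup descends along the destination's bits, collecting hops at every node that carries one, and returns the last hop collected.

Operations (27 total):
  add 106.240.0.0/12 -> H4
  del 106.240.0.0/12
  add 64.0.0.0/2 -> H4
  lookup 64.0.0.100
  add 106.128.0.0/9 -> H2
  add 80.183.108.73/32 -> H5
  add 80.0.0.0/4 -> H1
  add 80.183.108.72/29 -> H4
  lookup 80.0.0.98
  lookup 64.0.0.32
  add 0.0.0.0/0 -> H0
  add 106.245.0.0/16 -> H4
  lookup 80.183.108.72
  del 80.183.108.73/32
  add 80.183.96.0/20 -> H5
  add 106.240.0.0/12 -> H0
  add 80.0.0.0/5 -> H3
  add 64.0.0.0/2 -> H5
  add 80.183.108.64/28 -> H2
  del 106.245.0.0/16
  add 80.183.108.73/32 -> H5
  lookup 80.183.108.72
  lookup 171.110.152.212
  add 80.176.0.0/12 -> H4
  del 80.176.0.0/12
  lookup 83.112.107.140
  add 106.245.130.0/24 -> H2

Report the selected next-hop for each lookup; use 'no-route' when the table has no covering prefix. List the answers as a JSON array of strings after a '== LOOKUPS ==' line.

Process each operation:
  + 106.240.0.0/12 (H4) depth=12
  - 106.240.0.0/12 clear@12
  + 64.0.0.0/2 (H4) depth=2
  lookup 64.0.0.100: bits 01 walk d0:-→d1:-→d2:H4 -> H4
  + 106.128.0.0/9 (H2) depth=9
  + 80.183.108.73/32 (H5) depth=32
  + 80.0.0.0/4 (H1) depth=4
  + 80.183.108.72/29 (H4) depth=29
  lookup 80.0.0.98: bits 01010000 walk d0:-→d1:-→d2:H4→d3:-→d4:H1→d5:-→d6:-→d7:-→d8:- -> H1
  lookup 64.0.0.32: bits 010 walk d0:-→d1:-→d2:H4→d3:- -> H4
  + 0.0.0.0/0 (H0) depth=0
  + 106.245.0.0/16 (H4) depth=16
  lookup 80.183.108.72: bits 0101000010110111011011000100100 walk d0:H0→d1:-→d2:H4→d3:-→d4:H1→d5:-→d6:-→d7:-→d8:-→d9:-→d10:-→d11:-→d12:-→d13:-→d14:-→d15:-→d16:-→d17:-→d18:-→d19:-→d20:-→d21:-→d22:-→d23:-→d24:-→d25:-→d26:-→d27:-→d28:-→d29:H4→d30:-→d31:- -> H4
  - 80.183.108.73/32 clear@32
  + 80.183.96.0/20 (H5) depth=20
  + 106.240.0.0/12 (H0) depth=12
  + 80.0.0.0/5 (H3) depth=5
  + 64.0.0.0/2 (H5) depth=2
  + 80.183.108.64/28 (H2) depth=28
  - 106.245.0.0/16 clear@16
  + 80.183.108.73/32 (H5) depth=32
  lookup 80.183.108.72: bits 0101000010110111011011000100100 walk d0:H0→d1:-→d2:H5→d3:-→d4:H1→d5:H3→d6:-→d7:-→d8:-→d9:-→d10:-→d11:-→d12:-→d13:-→d14:-→d15:-→d16:-→d17:-→d18:-→d19:-→d20:H5→d21:-→d22:-→d23:-→d24:-→d25:-→d26:-→d27:-→d28:H2→d29:H4→d30:-→d31:- -> H4
  lookup 171.110.152.212: bits ε walk d0:H0 -> H0
  + 80.176.0.0/12 (H4) depth=12
  - 80.176.0.0/12 clear@12
  lookup 83.112.107.140: bits 010100 walk d0:H0→d1:-→d2:H5→d3:-→d4:H1→d5:H3→d6:- -> H3
  + 106.245.130.0/24 (H2) depth=24

== LOOKUPS ==
["H4","H1","H4","H4","H4","H0","H3"]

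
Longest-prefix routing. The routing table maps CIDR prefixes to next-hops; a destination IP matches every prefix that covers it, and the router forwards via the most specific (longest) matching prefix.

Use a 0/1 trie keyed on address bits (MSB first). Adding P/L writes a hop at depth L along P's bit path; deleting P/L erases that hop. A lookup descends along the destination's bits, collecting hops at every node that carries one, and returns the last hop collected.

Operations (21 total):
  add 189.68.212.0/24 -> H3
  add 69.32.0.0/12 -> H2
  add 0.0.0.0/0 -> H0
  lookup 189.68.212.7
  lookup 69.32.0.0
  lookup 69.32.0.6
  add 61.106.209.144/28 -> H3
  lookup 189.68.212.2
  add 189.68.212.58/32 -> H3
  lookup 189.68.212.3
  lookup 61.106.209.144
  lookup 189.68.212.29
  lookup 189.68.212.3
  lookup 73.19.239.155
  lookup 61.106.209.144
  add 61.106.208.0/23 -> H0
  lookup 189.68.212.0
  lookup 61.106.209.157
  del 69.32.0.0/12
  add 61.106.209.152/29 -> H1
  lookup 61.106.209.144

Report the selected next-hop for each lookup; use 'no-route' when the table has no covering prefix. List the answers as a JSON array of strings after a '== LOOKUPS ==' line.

Trace:
  add 189.68.212.0/24 -> H3 at depth 24
  add 69.32.0.0/12 -> H2 at depth 12
  add 0.0.0.0/0 -> H0 at depth 0
  lookup 189.68.212.7: bits 101111010100010011010100 walk d0:H0→d1:-→d2:-→d3:-→d4:-→d5:-→d6:-→d7:-→d8:-→d9:-→d10:-→d11:-→d12:-→d13:-→d14:-→d15:-→d16:-→d17:-→d18:-→d19:-→d20:-→d21:-→d22:-→d23:-→d24:H3 -> H3
  lookup 69.32.0.0: bits 010001010010 walk d0:H0→d1:-→d2:-→d3:-→d4:-→d5:-→d6:-→d7:-→d8:-→d9:-→d10:-→d11:-→d12:H2 -> H2
  lookup 69.32.0.6: bits 010001010010 walk d0:H0→d1:-→d2:-→d3:-→d4:-→d5:-→d6:-→d7:-→d8:-→d9:-→d10:-→d11:-→d12:H2 -> H2
  add 61.106.209.144/28 -> H3 at depth 28
  lookup 189.68.212.2: bits 101111010100010011010100 walk d0:H0→d1:-→d2:-→d3:-→d4:-→d5:-→d6:-→d7:-→d8:-→d9:-→d10:-→d11:-→d12:-→d13:-→d14:-→d15:-→d16:-→d17:-→d18:-→d19:-→d20:-→d21:-→d22:-→d23:-→d24:H3 -> H3
  add 189.68.212.58/32 -> H3 at depth 32
  lookup 189.68.212.3: bits 10111101010001001101010000 walk d0:H0→d1:-→d2:-→d3:-→d4:-→d5:-→d6:-→d7:-→d8:-→d9:-→d10:-→d11:-→d12:-→d13:-→d14:-→d15:-→d16:-→d17:-→d18:-→d19:-→d20:-→d21:-→d22:-→d23:-→d24:H3→d25:-→d26:- -> H3
  lookup 61.106.209.144: bits 0011110101101010110100011001 walk d0:H0→d1:-→d2:-→d3:-→d4:-→d5:-→d6:-→d7:-→d8:-→d9:-→d10:-→d11:-→d12:-→d13:-→d14:-→d15:-→d16:-→d17:-→d18:-→d19:-→d20:-→d21:-→d22:-→d23:-→d24:-→d25:-→d26:-→d27:-→d28:H3 -> H3
  lookup 189.68.212.29: bits 10111101010001001101010000 walk d0:H0→d1:-→d2:-→d3:-→d4:-→d5:-→d6:-→d7:-→d8:-→d9:-→d10:-→d11:-→d12:-→d13:-→d14:-→d15:-→d16:-→d17:-→d18:-→d19:-→d20:-→d21:-→d22:-→d23:-→d24:H3→d25:-→d26:- -> H3
  lookup 189.68.212.3: bits 10111101010001001101010000 walk d0:H0→d1:-→d2:-→d3:-→d4:-→d5:-→d6:-→d7:-→d8:-→d9:-→d10:-→d11:-→d12:-→d13:-→d14:-→d15:-→d16:-→d17:-→d18:-→d19:-→d20:-→d21:-→d22:-→d23:-→d24:H3→d25:-→d26:- -> H3
  lookup 73.19.239.155: bits 0100 walk d0:H0→d1:-→d2:-→d3:-→d4:- -> H0
  lookup 61.106.209.144: bits 0011110101101010110100011001 walk d0:H0→d1:-→d2:-→d3:-→d4:-→d5:-→d6:-→d7:-→d8:-→d9:-→d10:-→d11:-→d12:-→d13:-→d14:-→d15:-→d16:-→d17:-→d18:-→d19:-→d20:-→d21:-→d22:-→d23:-→d24:-→d25:-→d26:-→d27:-→d28:H3 -> H3
  add 61.106.208.0/23 -> H0 at depth 23
  lookup 189.68.212.0: bits 10111101010001001101010000 walk d0:H0→d1:-→d2:-→d3:-→d4:-→d5:-→d6:-→d7:-→d8:-→d9:-→d10:-→d11:-→d12:-→d13:-→d14:-→d15:-→d16:-→d17:-→d18:-→d19:-→d20:-→d21:-→d22:-→d23:-→d24:H3→d25:-→d26:- -> H3
  lookup 61.106.209.157: bits 0011110101101010110100011001 walk d0:H0→d1:-→d2:-→d3:-→d4:-→d5:-→d6:-→d7:-→d8:-→d9:-→d10:-→d11:-→d12:-→d13:-→d14:-→d15:-→d16:-→d17:-→d18:-→d19:-→d20:-→d21:-→d22:-→d23:H0→d24:-→d25:-→d26:-→d27:-→d28:H3 -> H3
  del 69.32.0.0/12 (clear depth 12)
  add 61.106.209.152/29 -> H1 at depth 29
  lookup 61.106.209.144: bits 0011110101101010110100011001 walk d0:H0→d1:-→d2:-→d3:-→d4:-→d5:-→d6:-→d7:-→d8:-→d9:-→d10:-→d11:-→d12:-→d13:-→d14:-→d15:-→d16:-→d17:-→d18:-→d19:-→d20:-→d21:-→d22:-→d23:H0→d24:-→d25:-→d26:-→d27:-→d28:H3 -> H3

== LOOKUPS ==
["H3","H2","H2","H3","H3","H3","H3","H3","H0","H3","H3","H3","H3"]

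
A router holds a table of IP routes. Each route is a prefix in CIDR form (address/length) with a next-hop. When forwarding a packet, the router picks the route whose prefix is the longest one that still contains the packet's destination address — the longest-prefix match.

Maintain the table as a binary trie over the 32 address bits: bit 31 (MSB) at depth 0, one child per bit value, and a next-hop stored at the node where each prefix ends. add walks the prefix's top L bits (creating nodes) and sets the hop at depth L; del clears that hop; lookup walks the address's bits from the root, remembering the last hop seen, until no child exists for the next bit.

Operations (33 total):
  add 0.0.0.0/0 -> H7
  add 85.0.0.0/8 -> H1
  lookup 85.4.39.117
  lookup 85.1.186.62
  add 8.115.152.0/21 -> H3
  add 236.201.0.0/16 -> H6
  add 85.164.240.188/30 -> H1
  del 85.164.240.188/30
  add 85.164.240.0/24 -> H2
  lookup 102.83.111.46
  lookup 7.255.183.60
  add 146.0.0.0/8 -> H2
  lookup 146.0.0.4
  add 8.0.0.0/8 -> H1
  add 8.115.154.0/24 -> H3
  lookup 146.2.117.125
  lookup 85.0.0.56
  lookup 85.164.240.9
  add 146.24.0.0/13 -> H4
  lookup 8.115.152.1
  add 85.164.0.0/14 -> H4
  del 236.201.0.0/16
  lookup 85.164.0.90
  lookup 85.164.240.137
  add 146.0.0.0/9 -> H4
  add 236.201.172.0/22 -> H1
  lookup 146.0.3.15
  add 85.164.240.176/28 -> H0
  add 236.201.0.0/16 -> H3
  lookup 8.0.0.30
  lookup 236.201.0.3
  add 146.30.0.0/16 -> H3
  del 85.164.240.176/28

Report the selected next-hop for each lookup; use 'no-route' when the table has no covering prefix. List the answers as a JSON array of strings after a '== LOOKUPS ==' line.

Process each operation:
  add 0.0.0.0/0 -> H7 at depth 0
  add 85.0.0.0/8 -> H1 at depth 8
  Q 85.4.39.117: descend 01010101 ; hops seen [H7,H1] ; pick H1
  Q 85.1.186.62: descend 01010101 ; hops seen [H7,H1] ; pick H1
  add 8.115.152.0/21 -> H3 at depth 21
  add 236.201.0.0/16 -> H6 at depth 16
  add 85.164.240.188/30 -> H1 at depth 30
  - 85.164.240.188/30 clear@30
  add 85.164.240.0/24 -> H2 at depth 24
  Q 102.83.111.46: descend 01 ; hops seen [H7] ; pick H7
  Q 7.255.183.60: descend 0000 ; hops seen [H7] ; pick H7
  add 146.0.0.0/8 -> H2 at depth 8
  Q 146.0.0.4: descend 10010010 ; hops seen [H7,H2] ; pick H2
  add 8.0.0.0/8 -> H1 at depth 8
  add 8.115.154.0/24 -> H3 at depth 24
  Q 146.2.117.125: descend 10010010 ; hops seen [H7,H2] ; pick H2
  Q 85.0.0.56: descend 01010101 ; hops seen [H7,H1] ; pick H1
  Q 85.164.240.9: descend 010101011010010011110000 ; hops seen [H7,H1,H2] ; pick H2
  add 146.24.0.0/13 -> H4 at depth 13
  Q 8.115.152.1: descend 0000100001110011100110 ; hops seen [H7,H1,H3] ; pick H3
  add 85.164.0.0/14 -> H4 at depth 14
  - 236.201.0.0/16 clear@16
  Q 85.164.0.90: descend 0101010110100100 ; hops seen [H7,H1,H4] ; pick H4
  Q 85.164.240.137: descend 01010101101001001111000010 ; hops seen [H7,H1,H4,H2] ; pick H2
  add 146.0.0.0/9 -> H4 at depth 9
  add 236.201.172.0/22 -> H1 at depth 22
  Q 146.0.3.15: descend 10010010000 ; hops seen [H7,H2,H4] ; pick H4
  add 85.164.240.176/28 -> H0 at depth 28
  add 236.201.0.0/16 -> H3 at depth 16
  Q 8.0.0.30: descend 000010000 ; hops seen [H7,H1] ; pick H1
  Q 236.201.0.3: descend 1110110011001001 ; hops seen [H7,H3] ; pick H3
  add 146.30.0.0/16 -> H3 at depth 16
  - 85.164.240.176/28 clear@28

== LOOKUPS ==
["H1","H1","H7","H7","H2","H2","H1","H2","H3","H4","H2","H4","H1","H3"]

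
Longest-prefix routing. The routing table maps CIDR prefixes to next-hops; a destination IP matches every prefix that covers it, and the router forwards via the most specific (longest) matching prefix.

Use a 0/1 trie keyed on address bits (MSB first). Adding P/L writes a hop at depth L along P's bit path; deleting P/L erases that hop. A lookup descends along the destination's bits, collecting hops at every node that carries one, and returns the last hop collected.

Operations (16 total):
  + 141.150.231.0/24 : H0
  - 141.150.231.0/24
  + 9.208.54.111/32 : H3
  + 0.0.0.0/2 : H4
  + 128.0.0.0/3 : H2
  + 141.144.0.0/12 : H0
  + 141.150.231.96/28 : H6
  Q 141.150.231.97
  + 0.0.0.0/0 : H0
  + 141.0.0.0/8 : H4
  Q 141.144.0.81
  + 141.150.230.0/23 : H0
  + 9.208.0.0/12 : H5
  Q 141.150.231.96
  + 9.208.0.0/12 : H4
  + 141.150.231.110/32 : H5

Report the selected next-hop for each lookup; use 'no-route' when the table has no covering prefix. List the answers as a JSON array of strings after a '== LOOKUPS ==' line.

Apply in order:
  add 141.150.231.0/24 -> H0 at depth 24
  del 141.150.231.0/24 (clear depth 24)
  add 9.208.54.111/32 -> H3 at depth 32
  add 0.0.0.0/2 -> H4 at depth 2
  add 128.0.0.0/3 -> H2 at depth 3
  add 141.144.0.0/12 -> H0 at depth 12
  add 141.150.231.96/28 -> H6 at depth 28
  ? 141.150.231.97  path d0:-→d1:-→d2:-→d3:H2→d4:-→d5:-→d6:-→d7:-→d8:-→d9:-→d10:-→d11:-→d12:H0→d13:-→d14:-→d15:-→d16:-→d17:-→d18:-→d19:-→d20:-→d21:-→d22:-→d23:-→d24:-→d25:-→d26:-→d27:-→d28:H6  best=H6
  add 0.0.0.0/0 -> H0 at depth 0
  add 141.0.0.0/8 -> H4 at depth 8
  ? 141.144.0.81  path d0:H0→d1:-→d2:-→d3:H2→d4:-→d5:-→d6:-→d7:-→d8:H4→d9:-→d10:-→d11:-→d12:H0→d13:-  best=H0
  add 141.150.230.0/23 -> H0 at depth 23
  add 9.208.0.0/12 -> H5 at depth 12
  ? 141.150.231.96  path d0:H0→d1:-→d2:-→d3:H2→d4:-→d5:-→d6:-→d7:-→d8:H4→d9:-→d10:-→d11:-→d12:H0→d13:-→d14:-→d15:-→d16:-→d17:-→d18:-→d19:-→d20:-→d21:-→d22:-→d23:H0→d24:-→d25:-→d26:-→d27:-→d28:H6  best=H6
  add 9.208.0.0/12 -> H4 at depth 12
  add 141.150.231.110/32 -> H5 at depth 32

== LOOKUPS ==
["H6","H0","H6"]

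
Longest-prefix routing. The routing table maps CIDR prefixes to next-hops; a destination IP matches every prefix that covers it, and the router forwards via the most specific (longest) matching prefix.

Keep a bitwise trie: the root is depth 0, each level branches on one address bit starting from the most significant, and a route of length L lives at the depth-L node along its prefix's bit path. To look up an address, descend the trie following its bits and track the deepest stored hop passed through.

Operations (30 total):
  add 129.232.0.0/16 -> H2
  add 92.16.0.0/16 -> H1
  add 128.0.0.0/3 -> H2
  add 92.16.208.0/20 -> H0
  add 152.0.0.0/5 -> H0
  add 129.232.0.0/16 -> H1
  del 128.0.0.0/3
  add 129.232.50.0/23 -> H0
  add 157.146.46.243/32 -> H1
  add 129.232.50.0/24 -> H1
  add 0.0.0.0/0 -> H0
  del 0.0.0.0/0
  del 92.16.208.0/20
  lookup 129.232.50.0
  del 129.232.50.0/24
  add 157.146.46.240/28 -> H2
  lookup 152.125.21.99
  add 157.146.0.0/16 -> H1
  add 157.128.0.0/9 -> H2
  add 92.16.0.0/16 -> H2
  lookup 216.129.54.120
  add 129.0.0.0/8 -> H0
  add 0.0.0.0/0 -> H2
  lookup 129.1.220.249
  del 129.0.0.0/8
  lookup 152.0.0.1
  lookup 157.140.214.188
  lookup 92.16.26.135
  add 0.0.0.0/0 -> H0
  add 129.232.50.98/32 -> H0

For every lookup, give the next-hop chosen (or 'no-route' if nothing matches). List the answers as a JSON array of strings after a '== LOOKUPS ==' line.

Trace:
  add 129.232.0.0/16 -> H2 at depth 16
  add 92.16.0.0/16 -> H1 at depth 16
  add 128.0.0.0/3 -> H2 at depth 3
  add 92.16.208.0/20 -> H0 at depth 20
  add 152.0.0.0/5 -> H0 at depth 5
  add 129.232.0.0/16 -> H1 at depth 16
  - 128.0.0.0/3 clear@3
  add 129.232.50.0/23 -> H0 at depth 23
  add 157.146.46.243/32 -> H1 at depth 32
  add 129.232.50.0/24 -> H1 at depth 24
  add 0.0.0.0/0 -> H0 at depth 0
  - 0.0.0.0/0 clear@0
  - 92.16.208.0/20 clear@20
  lookup 129.232.50.0: bits 100000011110100000110010 walk d0:-→d1:-→d2:-→d3:-→d4:-→d5:-→d6:-→d7:-→d8:-→d9:-→d10:-→d11:-→d12:-→d13:-→d14:-→d15:-→d16:H1→d17:-→d18:-→d19:-→d20:-→d21:-→d22:-→d23:H0→d24:H1 -> H1
  - 129.232.50.0/24 clear@24
  add 157.146.46.240/28 -> H2 at depth 28
  lookup 152.125.21.99: bits 10011 walk d0:-→d1:-→d2:-→d3:-→d4:-→d5:H0 -> H0
  add 157.146.0.0/16 -> H1 at depth 16
  add 157.128.0.0/9 -> H2 at depth 9
  add 92.16.0.0/16 -> H2 at depth 16
  lookup 216.129.54.120: bits 1 walk d0:-→d1:- -> no-route
  add 129.0.0.0/8 -> H0 at depth 8
  add 0.0.0.0/0 -> H2 at depth 0
  lookup 129.1.220.249: bits 10000001 walk d0:H2→d1:-→d2:-→d3:-→d4:-→d5:-→d6:-→d7:-→d8:H0 -> H0
  - 129.0.0.0/8 clear@8
  lookup 152.0.0.1: bits 10011 walk d0:H2→d1:-→d2:-→d3:-→d4:-→d5:H0 -> H0
  lookup 157.140.214.188: bits 10011101100 walk d0:H2→d1:-→d2:-→d3:-→d4:-→d5:H0→d6:-→d7:-→d8:-→d9:H2→d10:-→d11:- -> H2
  lookup 92.16.26.135: bits 0101110000010000 walk d0:H2→d1:-→d2:-→d3:-→d4:-→d5:-→d6:-→d7:-→d8:-→d9:-→d10:-→d11:-→d12:-→d13:-→d14:-→d15:-→d16:H2 -> H2
  add 0.0.0.0/0 -> H0 at depth 0
  add 129.232.50.98/32 -> H0 at depth 32

== LOOKUPS ==
["H1","H0","no-route","H0","H0","H2","H2"]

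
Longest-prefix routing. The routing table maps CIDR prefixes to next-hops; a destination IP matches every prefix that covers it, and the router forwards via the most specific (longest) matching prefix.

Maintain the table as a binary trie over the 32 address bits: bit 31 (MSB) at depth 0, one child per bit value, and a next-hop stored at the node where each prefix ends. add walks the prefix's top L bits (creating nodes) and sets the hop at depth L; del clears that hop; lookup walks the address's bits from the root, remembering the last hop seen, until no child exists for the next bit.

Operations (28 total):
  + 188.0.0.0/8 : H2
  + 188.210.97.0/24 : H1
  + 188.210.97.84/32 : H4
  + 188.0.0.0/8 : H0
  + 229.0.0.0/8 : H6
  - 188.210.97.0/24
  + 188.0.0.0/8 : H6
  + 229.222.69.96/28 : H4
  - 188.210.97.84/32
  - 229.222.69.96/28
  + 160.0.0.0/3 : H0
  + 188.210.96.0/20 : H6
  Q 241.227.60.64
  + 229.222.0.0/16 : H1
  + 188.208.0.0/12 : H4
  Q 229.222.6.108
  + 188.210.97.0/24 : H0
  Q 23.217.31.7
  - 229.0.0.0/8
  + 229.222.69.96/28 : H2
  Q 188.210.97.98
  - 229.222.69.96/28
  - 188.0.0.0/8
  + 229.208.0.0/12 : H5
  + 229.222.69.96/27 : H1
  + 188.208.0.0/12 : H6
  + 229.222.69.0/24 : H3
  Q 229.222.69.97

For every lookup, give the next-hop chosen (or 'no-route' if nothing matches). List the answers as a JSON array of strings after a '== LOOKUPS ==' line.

Apply in order:
  add 188.0.0.0/8 -> H2 at depth 8
  add 188.210.97.0/24 -> H1 at depth 24
  add 188.210.97.84/32 -> H4 at depth 32
  add 188.0.0.0/8 -> H0 at depth 8
  add 229.0.0.0/8 -> H6 at depth 8
  del 188.210.97.0/24 (clear depth 24)
  add 188.0.0.0/8 -> H6 at depth 8
  add 229.222.69.96/28 -> H4 at depth 28
  del 188.210.97.84/32 (clear depth 32)
  del 229.222.69.96/28 (clear depth 28)
  add 160.0.0.0/3 -> H0 at depth 3
  add 188.210.96.0/20 -> H6 at depth 20
  lookup 241.227.60.64: bits 111 walk d0:-→d1:-→d2:-→d3:- -> no-route
  add 229.222.0.0/16 -> H1 at depth 16
  add 188.208.0.0/12 -> H4 at depth 12
  lookup 229.222.6.108: bits 11100101110111100 walk d0:-→d1:-→d2:-→d3:-→d4:-→d5:-→d6:-→d7:-→d8:H6→d9:-→d10:-→d11:-→d12:-→d13:-→d14:-→d15:-→d16:H1→d17:- -> H1
  add 188.210.97.0/24 -> H0 at depth 24
  lookup 23.217.31.7: bits ε walk d0:- -> no-route
  del 229.0.0.0/8 (clear depth 8)
  add 229.222.69.96/28 -> H2 at depth 28
  lookup 188.210.97.98: bits 10111100110100100110000101 walk d0:-→d1:-→d2:-→d3:H0→d4:-→d5:-→d6:-→d7:-→d8:H6→d9:-→d10:-→d11:-→d12:H4→d13:-→d14:-→d15:-→d16:-→d17:-→d18:-→d19:-→d20:H6→d21:-→d22:-→d23:-→d24:H0→d25:-→d26:- -> H0
  del 229.222.69.96/28 (clear depth 28)
  del 188.0.0.0/8 (clear depth 8)
  add 229.208.0.0/12 -> H5 at depth 12
  add 229.222.69.96/27 -> H1 at depth 27
  add 188.208.0.0/12 -> H6 at depth 12
  add 229.222.69.0/24 -> H3 at depth 24
  lookup 229.222.69.97: bits 1110010111011110010001010110 walk d0:-→d1:-→d2:-→d3:-→d4:-→d5:-→d6:-→d7:-→d8:-→d9:-→d10:-→d11:-→d12:H5→d13:-→d14:-→d15:-→d16:H1→d17:-→d18:-→d19:-→d20:-→d21:-→d22:-→d23:-→d24:H3→d25:-→d26:-→d27:H1→d28:- -> H1

== LOOKUPS ==
["no-route","H1","no-route","H0","H1"]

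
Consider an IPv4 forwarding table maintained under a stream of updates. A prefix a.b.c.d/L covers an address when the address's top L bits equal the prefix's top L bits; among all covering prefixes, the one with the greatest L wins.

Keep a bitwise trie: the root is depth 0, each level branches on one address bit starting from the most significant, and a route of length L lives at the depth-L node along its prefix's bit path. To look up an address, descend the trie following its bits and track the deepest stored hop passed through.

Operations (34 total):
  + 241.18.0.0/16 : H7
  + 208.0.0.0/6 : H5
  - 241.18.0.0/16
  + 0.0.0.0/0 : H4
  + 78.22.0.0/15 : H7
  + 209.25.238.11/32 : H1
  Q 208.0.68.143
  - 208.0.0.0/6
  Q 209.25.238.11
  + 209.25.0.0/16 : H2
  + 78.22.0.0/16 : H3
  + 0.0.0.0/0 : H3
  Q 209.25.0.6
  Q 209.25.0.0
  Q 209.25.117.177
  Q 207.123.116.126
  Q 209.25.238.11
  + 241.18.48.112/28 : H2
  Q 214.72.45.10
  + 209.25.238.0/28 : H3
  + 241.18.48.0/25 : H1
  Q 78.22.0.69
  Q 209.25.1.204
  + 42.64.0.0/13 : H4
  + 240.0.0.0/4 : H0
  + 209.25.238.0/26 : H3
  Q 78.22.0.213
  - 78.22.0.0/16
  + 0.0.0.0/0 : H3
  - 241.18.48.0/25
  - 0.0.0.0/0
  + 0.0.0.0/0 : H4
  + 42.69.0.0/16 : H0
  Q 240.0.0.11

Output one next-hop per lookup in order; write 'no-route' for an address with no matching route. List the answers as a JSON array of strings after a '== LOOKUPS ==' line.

Process each operation:
  + 241.18.0.0/16 (H7) depth=16
  + 208.0.0.0/6 (H5) depth=6
  - 241.18.0.0/16 clear@16
  + 0.0.0.0/0 (H4) depth=0
  + 78.22.0.0/15 (H7) depth=15
  + 209.25.238.11/32 (H1) depth=32
  ? 208.0.68.143  path d0:H4→d1:-→d2:-→d3:-→d4:-→d5:-→d6:H5→d7:-  best=H5
  - 208.0.0.0/6 clear@6
  ? 209.25.238.11  path d0:H4→d1:-→d2:-→d3:-→d4:-→d5:-→d6:-→d7:-→d8:-→d9:-→d10:-→d11:-→d12:-→d13:-→d14:-→d15:-→d16:-→d17:-→d18:-→d19:-→d20:-→d21:-→d22:-→d23:-→d24:-→d25:-→d26:-→d27:-→d28:-→d29:-→d30:-→d31:-→d32:H1  best=H1
  + 209.25.0.0/16 (H2) depth=16
  + 78.22.0.0/16 (H3) depth=16
  + 0.0.0.0/0 (H3) depth=0
  ? 209.25.0.6  path d0:H3→d1:-→d2:-→d3:-→d4:-→d5:-→d6:-→d7:-→d8:-→d9:-→d10:-→d11:-→d12:-→d13:-→d14:-→d15:-→d16:H2  best=H2
  ? 209.25.0.0  path d0:H3→d1:-→d2:-→d3:-→d4:-→d5:-→d6:-→d7:-→d8:-→d9:-→d10:-→d11:-→d12:-→d13:-→d14:-→d15:-→d16:H2  best=H2
  ? 209.25.117.177  path d0:H3→d1:-→d2:-→d3:-→d4:-→d5:-→d6:-→d7:-→d8:-→d9:-→d10:-→d11:-→d12:-→d13:-→d14:-→d15:-→d16:H2  best=H2
  ? 207.123.116.126  path d0:H3→d1:-→d2:-→d3:-  best=H3
  ? 209.25.238.11  path d0:H3→d1:-→d2:-→d3:-→d4:-→d5:-→d6:-→d7:-→d8:-→d9:-→d10:-→d11:-→d12:-→d13:-→d14:-→d15:-→d16:H2→d17:-→d18:-→d19:-→d20:-→d21:-→d22:-→d23:-→d24:-→d25:-→d26:-→d27:-→d28:-→d29:-→d30:-→d31:-→d32:H1  best=H1
  + 241.18.48.112/28 (H2) depth=28
  ? 214.72.45.10  path d0:H3→d1:-→d2:-→d3:-→d4:-→d5:-  best=H3
  + 209.25.238.0/28 (H3) depth=28
  + 241.18.48.0/25 (H1) depth=25
  ? 78.22.0.69  path d0:H3→d1:-→d2:-→d3:-→d4:-→d5:-→d6:-→d7:-→d8:-→d9:-→d10:-→d11:-→d12:-→d13:-→d14:-→d15:H7→d16:H3  best=H3
  ? 209.25.1.204  path d0:H3→d1:-→d2:-→d3:-→d4:-→d5:-→d6:-→d7:-→d8:-→d9:-→d10:-→d11:-→d12:-→d13:-→d14:-→d15:-→d16:H2  best=H2
  + 42.64.0.0/13 (H4) depth=13
  + 240.0.0.0/4 (H0) depth=4
  + 209.25.238.0/26 (H3) depth=26
  ? 78.22.0.213  path d0:H3→d1:-→d2:-→d3:-→d4:-→d5:-→d6:-→d7:-→d8:-→d9:-→d10:-→d11:-→d12:-→d13:-→d14:-→d15:H7→d16:H3  best=H3
  - 78.22.0.0/16 clear@16
  + 0.0.0.0/0 (H3) depth=0
  - 241.18.48.0/25 clear@25
  - 0.0.0.0/0 clear@0
  + 0.0.0.0/0 (H4) depth=0
  + 42.69.0.0/16 (H0) depth=16
  ? 240.0.0.11  path d0:H4→d1:-→d2:-→d3:-→d4:H0→d5:-→d6:-→d7:-  best=H0

== LOOKUPS ==
["H5","H1","H2","H2","H2","H3","H1","H3","H3","H2","H3","H0"]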